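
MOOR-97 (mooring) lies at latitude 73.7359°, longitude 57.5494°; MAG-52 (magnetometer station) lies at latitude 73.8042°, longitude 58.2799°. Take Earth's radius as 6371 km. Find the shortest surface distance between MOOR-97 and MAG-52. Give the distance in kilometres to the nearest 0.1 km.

Δφ = 0.0683°,  Δλ = 0.7305°
a = sin²(Δφ/2) + cos φ₁ cos φ₂ sin²(Δλ/2) = 0.000004
c = 2·arcsin(√a) = 0.003758 rad = 0.2153°
d = R·c = 6371 × 0.003758 = 23.9 km

23.9 km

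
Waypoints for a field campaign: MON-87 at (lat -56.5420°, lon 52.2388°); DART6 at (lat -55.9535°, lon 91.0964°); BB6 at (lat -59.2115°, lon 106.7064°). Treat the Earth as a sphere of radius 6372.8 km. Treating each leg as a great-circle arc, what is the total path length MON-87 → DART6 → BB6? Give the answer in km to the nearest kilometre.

3366 km

MON-87→DART6: c = 0.371892 rad, d = 2370.00 km
DART6→BB6: c = 0.156278 rad, d = 995.93 km
Total = 2370.00 + 995.93 = 3365.92 km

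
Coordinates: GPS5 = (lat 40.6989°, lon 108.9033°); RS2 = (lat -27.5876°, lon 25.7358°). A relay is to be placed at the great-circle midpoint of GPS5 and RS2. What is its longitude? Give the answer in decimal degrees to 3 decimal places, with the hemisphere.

63.364°E

Bx = cos φ₂ cos Δλ = 0.105441,  By = cos φ₂ sin Δλ = -0.880009
φₘ = atan2(sin φ₁ + sin φ₂, √((cos φ₁ + Bx)² + By²)) = 8.71406°
λₘ = λ₁ + atan2(By, cos φ₁ + Bx) = 63.36369°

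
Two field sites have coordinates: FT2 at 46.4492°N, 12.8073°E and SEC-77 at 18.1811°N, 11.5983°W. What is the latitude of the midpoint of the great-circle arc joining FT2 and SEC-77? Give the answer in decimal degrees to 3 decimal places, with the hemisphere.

Bx = cos φ₂ cos Δλ = 0.865179,  By = cos φ₂ sin Δλ = -0.392565
φₘ = atan2(sin φ₁ + sin φ₂, √((cos φ₁ + Bx)² + By²)) = 32.89409°
λₘ = λ₁ + atan2(By, cos φ₁ + Bx) = -1.36836°

32.894°N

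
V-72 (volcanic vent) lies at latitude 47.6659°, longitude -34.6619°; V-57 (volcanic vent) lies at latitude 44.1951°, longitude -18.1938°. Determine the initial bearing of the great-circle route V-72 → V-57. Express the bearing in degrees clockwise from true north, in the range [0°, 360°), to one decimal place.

Δλ = 16.4681°
y = sin Δλ · cos φ₂ = 0.203248
x = cos φ₁ sin φ₂ − sin φ₁ cos φ₂ cos Δλ = -0.038798
θ = atan2(y, x) = 100.8071° → 100.8071° (mod 360°)

100.8°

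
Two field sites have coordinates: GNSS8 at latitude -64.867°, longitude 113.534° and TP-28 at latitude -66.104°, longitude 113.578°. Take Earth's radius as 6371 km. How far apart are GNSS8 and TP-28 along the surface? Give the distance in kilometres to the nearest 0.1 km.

Δφ = -1.2370°,  Δλ = 0.0440°
a = sin²(Δφ/2) + cos φ₁ cos φ₂ sin²(Δλ/2) = 0.000117
c = 2·arcsin(√a) = 0.021592 rad = 1.2371°
d = R·c = 6371 × 0.021592 = 137.6 km

137.6 km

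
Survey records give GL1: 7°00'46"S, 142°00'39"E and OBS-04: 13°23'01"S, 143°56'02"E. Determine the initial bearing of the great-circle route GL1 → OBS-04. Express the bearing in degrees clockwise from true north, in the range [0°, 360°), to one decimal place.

GL1: φ = -7.01278°, λ = +142.01083°
OBS-04: φ = -13.38361°, λ = +143.93389°
Δλ = 1.9231°
y = sin Δλ · cos φ₂ = 0.032646
x = cos φ₁ sin φ₂ − sin φ₁ cos φ₂ cos Δλ = -0.111030
θ = atan2(y, x) = 163.6151° → 163.6151° (mod 360°)

163.6°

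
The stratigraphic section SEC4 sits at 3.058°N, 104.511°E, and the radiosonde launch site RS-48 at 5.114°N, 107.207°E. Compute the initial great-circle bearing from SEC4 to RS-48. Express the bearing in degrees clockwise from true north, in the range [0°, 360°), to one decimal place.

52.5°

Δλ = 2.6960°
y = sin Δλ · cos φ₂ = 0.046849
x = cos φ₁ sin φ₂ − sin φ₁ cos φ₂ cos Δλ = 0.035935
θ = atan2(y, x) = 52.5106° → 52.5106° (mod 360°)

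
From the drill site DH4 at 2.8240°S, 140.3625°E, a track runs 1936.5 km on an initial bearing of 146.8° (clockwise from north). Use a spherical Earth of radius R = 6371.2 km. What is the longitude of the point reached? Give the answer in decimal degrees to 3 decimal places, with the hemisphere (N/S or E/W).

150.245°E

δ = d/R = 1936.5/6371.2 = 0.303946 rad
φ₂ = arcsin(sin φ₁ cos δ + cos φ₁ sin δ cos θ)
   = arcsin(-0.04927·0.95416 + 0.99879·0.29929·-0.83676) = -17.28584°
λ₂ = λ₁ + atan2(sin θ sin δ cos φ₁, cos δ − sin φ₁ sin φ₂) = 150.24514°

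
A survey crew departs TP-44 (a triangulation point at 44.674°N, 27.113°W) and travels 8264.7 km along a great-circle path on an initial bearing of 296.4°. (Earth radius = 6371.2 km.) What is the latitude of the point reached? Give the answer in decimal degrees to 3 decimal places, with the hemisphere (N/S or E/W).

29.630°N

δ = d/R = 8264.7/6371.2 = 1.297197 rad
φ₂ = arcsin(sin φ₁ cos δ + cos φ₁ sin δ cos θ)
   = arcsin(0.70307·0.27020 + 0.71112·0.96280·0.44464) = 29.62999°
λ₂ = λ₁ + atan2(sin θ sin δ cos φ₁, cos δ − sin φ₁ sin φ₂) = -124.30604°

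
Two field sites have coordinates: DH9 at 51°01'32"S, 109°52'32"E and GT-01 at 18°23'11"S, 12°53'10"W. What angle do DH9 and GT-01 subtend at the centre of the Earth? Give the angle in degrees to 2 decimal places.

94.46°

DH9: φ = -51.02556°, λ = +109.87556°
GT-01: φ = -18.38639°, λ = -12.88611°
Δφ = 32.6392°,  Δλ = -122.7617°
a = sin²(Δφ/2) + cos φ₁ cos φ₂ sin²(Δλ/2) = 0.538886
c = 2·arcsin(√a) = 1.648647 rad = 94.4605°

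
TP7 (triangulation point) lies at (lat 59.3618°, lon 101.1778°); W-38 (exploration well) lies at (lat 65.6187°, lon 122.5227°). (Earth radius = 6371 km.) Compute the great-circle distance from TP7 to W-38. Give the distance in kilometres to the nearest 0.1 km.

Δφ = 6.2569°,  Δλ = 21.3449°
a = sin²(Δφ/2) + cos φ₁ cos φ₂ sin²(Δλ/2) = 0.010194
c = 2·arcsin(√a) = 0.202271 rad = 11.5892°
d = R·c = 6371 × 0.202271 = 1288.7 km

1288.7 km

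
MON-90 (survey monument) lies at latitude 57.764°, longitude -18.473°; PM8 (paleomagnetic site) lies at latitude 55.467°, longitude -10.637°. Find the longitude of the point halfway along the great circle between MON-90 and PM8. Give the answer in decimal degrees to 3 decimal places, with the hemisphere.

Bx = cos φ₂ cos Δλ = 0.561587,  By = cos φ₂ sin Δλ = 0.077287
φₘ = atan2(sin φ₁ + sin φ₂, √((cos φ₁ + Bx)² + By²)) = 56.67701°
λₘ = λ₁ + atan2(By, cos φ₁ + Bx) = -14.43562°

14.436°W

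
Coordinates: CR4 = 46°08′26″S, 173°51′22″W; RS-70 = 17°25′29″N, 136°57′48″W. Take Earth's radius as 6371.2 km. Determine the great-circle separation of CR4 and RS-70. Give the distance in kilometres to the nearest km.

CR4: φ = -46.14056°, λ = -173.85611°
RS-70: φ = +17.42472°, λ = -136.96333°
Δφ = 63.5653°,  Δλ = 36.8928°
a = sin²(Δφ/2) + cos φ₁ cos φ₂ sin²(Δλ/2) = 0.343600
c = 2·arcsin(√a) = 1.252656 rad = 71.7719°
d = R·c = 6371.2 × 1.252656 = 7980.9 km

7981 km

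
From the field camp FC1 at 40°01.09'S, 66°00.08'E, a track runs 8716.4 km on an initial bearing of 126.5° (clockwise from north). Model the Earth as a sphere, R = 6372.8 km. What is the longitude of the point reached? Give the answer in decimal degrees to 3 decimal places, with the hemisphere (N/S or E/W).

FC1: φ = -40.01817°, λ = +66.00133°
δ = d/R = 8716.4/6372.8 = 1.367750 rad
φ₂ = arcsin(sin φ₁ cos δ + cos φ₁ sin δ cos θ)
   = arcsin(-0.64303·0.20165 + 0.76584·0.97946·-0.59482) = -35.15923°
λ₂ = λ₁ + atan2(sin θ sin δ cos φ₁, cos δ − sin φ₁ sin φ₂) = 171.62611°

171.626°E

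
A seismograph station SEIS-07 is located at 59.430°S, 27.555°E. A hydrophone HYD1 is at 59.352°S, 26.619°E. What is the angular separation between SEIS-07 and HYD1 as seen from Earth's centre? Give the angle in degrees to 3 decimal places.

Δφ = 0.0780°,  Δλ = -0.9360°
a = sin²(Δφ/2) + cos φ₁ cos φ₂ sin²(Δλ/2) = 0.000018
c = 2·arcsin(√a) = 0.008429 rad = 0.4829°

0.483°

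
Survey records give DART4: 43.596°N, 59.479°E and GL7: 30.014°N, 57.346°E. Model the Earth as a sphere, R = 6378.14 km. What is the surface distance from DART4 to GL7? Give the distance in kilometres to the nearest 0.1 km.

Δφ = -13.5820°,  Δλ = -2.1330°
a = sin²(Δφ/2) + cos φ₁ cos φ₂ sin²(Δλ/2) = 0.014200
c = 2·arcsin(√a) = 0.238894 rad = 13.6876°
d = R·c = 6378.14 × 0.238894 = 1523.7 km

1523.7 km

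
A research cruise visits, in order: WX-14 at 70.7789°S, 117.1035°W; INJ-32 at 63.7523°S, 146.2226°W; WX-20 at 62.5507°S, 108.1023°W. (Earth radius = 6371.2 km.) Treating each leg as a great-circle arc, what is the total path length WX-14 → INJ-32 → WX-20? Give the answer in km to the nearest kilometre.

3344 km

WX-14→INJ-32: c = 0.228145 rad, d = 1453.56 km
INJ-32→WX-20: c = 0.296724 rad, d = 1890.49 km
Total = 1453.56 + 1890.49 = 3344.04 km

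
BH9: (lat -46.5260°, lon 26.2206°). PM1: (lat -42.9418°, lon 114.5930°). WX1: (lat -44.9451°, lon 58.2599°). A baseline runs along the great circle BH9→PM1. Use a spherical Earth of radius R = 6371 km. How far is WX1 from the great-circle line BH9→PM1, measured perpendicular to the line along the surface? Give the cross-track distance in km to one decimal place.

δ₁₃ = central angle BH9→WX1 = 0.388586 rad  (haversine)
θ₁₃ = bearing BH9→WX1 = 97.682°,  θ₁₂ = bearing BH9→PM1 = 121.796°
dₓₜ = R·arcsin(sin δ₁₃ · sin(θ₁₃ − θ₁₂)) = 6371·arcsin(0.37888·sin(-24.114°)) = -990.170 km
|dₓₜ| = 990.170 km

990.2 km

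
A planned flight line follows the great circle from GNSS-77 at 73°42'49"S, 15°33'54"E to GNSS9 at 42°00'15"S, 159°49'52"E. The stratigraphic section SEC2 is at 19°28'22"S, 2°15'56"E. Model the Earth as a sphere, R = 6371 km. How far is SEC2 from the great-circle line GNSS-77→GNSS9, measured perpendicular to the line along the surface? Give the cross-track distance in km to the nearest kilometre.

GNSS-77: φ = -73.71361°, λ = +15.56500°
GNSS9: φ = -42.00417°, λ = +159.83111°
SEC2: φ = -19.47278°, λ = +2.26556°
δ₁₃ = central angle GNSS-77→SEC2 = 0.955392 rad  (haversine)
θ₁₃ = bearing GNSS-77→SEC2 = 344.597°,  θ₁₂ = bearing GNSS-77→GNSS9 = 150.487°
dₓₜ = R·arcsin(sin δ₁₃ · sin(θ₁₃ − θ₁₂)) = 6371·arcsin(0.81654·sin(194.110°)) = -1276.711 km
|dₓₜ| = 1276.711 km

1277 km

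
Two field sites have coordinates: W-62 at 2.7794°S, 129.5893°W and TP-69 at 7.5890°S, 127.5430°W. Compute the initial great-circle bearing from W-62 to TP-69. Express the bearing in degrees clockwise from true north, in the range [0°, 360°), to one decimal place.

Δλ = 2.0463°
y = sin Δλ · cos φ₂ = 0.035394
x = cos φ₁ sin φ₂ − sin φ₁ cos φ₂ cos Δλ = -0.083875
θ = atan2(y, x) = 157.1209° → 157.1209° (mod 360°)

157.1°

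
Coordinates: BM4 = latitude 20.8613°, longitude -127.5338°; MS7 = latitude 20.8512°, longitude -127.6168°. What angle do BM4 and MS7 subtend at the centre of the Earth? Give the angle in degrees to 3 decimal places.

Δφ = -0.0101°,  Δλ = -0.0830°
a = sin²(Δφ/2) + cos φ₁ cos φ₂ sin²(Δλ/2) = 0.000000
c = 2·arcsin(√a) = 0.001365 rad = 0.0782°

0.078°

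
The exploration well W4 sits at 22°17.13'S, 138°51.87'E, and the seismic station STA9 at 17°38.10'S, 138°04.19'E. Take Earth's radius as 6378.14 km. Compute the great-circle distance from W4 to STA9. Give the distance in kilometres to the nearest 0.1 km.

524.3 km

W4: φ = -22.28550°, λ = +138.86450°
STA9: φ = -17.63500°, λ = +138.06983°
Δφ = 4.6505°,  Δλ = -0.7947°
a = sin²(Δφ/2) + cos φ₁ cos φ₂ sin²(Δλ/2) = 0.001689
c = 2·arcsin(√a) = 0.082206 rad = 4.7101°
d = R·c = 6378.14 × 0.082206 = 524.3 km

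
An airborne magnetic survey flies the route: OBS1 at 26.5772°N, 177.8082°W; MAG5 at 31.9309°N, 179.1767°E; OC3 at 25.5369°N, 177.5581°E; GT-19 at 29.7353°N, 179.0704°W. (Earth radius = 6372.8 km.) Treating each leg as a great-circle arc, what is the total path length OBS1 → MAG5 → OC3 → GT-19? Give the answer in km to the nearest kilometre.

OBS1→MAG5: c = 0.104095 rad, d = 663.38 km
MAG5→OC3: c = 0.114307 rad, d = 728.46 km
OC3→GT-19: c = 0.089914 rad, d = 573.00 km
Total = 663.38 + 728.46 + 573.00 = 1964.84 km

1965 km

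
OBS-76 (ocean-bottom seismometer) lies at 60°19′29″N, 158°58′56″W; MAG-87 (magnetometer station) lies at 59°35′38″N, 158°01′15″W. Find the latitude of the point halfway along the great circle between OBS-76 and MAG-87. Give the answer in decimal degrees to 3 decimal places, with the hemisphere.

OBS-76: φ = +60.32472°, λ = -158.98222°
MAG-87: φ = +59.59389°, λ = -158.02083°
Bx = cos φ₂ cos Δλ = 0.506055,  By = cos φ₂ sin Δλ = 0.008492
φₘ = atan2(sin φ₁ + sin φ₂, √((cos φ₁ + Bx)² + By²)) = 59.96018°
λₘ = λ₁ + atan2(By, cos φ₁ + Bx) = -158.49623°

59.960°N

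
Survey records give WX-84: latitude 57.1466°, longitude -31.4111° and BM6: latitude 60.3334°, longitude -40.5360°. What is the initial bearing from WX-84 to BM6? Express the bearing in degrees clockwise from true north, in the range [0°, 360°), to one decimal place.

307.8°

Δλ = -9.1249°
y = sin Δλ · cos φ₂ = -0.078493
x = cos φ₁ sin φ₂ − sin φ₁ cos φ₂ cos Δλ = 0.060853
θ = atan2(y, x) = -52.2147° → 307.7853° (mod 360°)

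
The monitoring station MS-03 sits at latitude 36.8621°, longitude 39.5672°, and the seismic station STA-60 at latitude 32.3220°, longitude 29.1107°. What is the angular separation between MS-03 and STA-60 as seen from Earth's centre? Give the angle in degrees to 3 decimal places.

Δφ = -4.5401°,  Δλ = -10.4565°
a = sin²(Δφ/2) + cos φ₁ cos φ₂ sin²(Δλ/2) = 0.007183
c = 2·arcsin(√a) = 0.169709 rad = 9.7236°

9.724°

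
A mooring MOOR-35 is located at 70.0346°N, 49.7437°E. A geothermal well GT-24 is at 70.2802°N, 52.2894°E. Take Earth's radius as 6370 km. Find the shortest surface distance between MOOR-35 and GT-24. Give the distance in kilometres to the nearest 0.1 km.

99.9 km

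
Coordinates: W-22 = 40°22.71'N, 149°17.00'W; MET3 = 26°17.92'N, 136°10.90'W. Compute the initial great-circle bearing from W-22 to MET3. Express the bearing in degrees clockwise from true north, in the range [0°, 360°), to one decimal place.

138.3°

W-22: φ = +40.37850°, λ = -149.28333°
MET3: φ = +26.29867°, λ = -136.18167°
Δλ = 13.1017°
y = sin Δλ · cos φ₂ = 0.203218
x = cos φ₁ sin φ₂ − sin φ₁ cos φ₂ cos Δλ = -0.228156
θ = atan2(y, x) = 138.3086° → 138.3086° (mod 360°)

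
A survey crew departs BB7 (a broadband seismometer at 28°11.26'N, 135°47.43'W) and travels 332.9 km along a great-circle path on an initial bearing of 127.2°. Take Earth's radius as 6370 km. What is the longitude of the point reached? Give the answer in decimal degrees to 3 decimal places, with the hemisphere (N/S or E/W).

133.129°W

BB7: φ = +28.18767°, λ = -135.79050°
δ = d/R = 332.9/6370 = 0.052261 rad
φ₂ = arcsin(sin φ₁ cos δ + cos φ₁ sin δ cos θ)
   = arcsin(0.47236·0.99863 + 0.88141·0.05224·-0.60460) = 26.35166°
λ₂ = λ₁ + atan2(sin θ sin δ cos φ₁, cos δ − sin φ₁ sin φ₂) = -133.12912°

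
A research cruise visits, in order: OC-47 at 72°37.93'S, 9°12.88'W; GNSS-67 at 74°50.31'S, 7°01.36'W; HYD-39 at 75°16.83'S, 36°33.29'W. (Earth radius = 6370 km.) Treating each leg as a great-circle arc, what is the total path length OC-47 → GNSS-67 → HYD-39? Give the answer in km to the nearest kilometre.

1094 km

OC-47: φ = -72.63217°, λ = -9.21467°
GNSS-67: φ = -74.83850°, λ = -7.02267°
HYD-39: φ = -75.28050°, λ = -36.55483°
OC-47→GNSS-67: c = 0.039964 rad, d = 254.57 km
GNSS-67→HYD-39: c = 0.131728 rad, d = 839.10 km
Total = 254.57 + 839.10 = 1093.68 km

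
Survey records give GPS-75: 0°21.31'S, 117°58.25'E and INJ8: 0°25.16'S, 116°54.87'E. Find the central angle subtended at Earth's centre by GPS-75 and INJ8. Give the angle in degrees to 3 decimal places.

1.058°

GPS-75: φ = -0.35517°, λ = +117.97083°
INJ8: φ = -0.41933°, λ = +116.91450°
Δφ = -0.0642°,  Δλ = -1.0563°
a = sin²(Δφ/2) + cos φ₁ cos φ₂ sin²(Δλ/2) = 0.000085
c = 2·arcsin(√a) = 0.018470 rad = 1.0583°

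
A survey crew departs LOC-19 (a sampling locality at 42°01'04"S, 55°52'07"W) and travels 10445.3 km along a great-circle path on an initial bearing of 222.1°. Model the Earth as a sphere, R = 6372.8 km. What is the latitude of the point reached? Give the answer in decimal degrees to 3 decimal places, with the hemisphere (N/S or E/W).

LOC-19: φ = -42.01778°, λ = -55.86861°
δ = d/R = 10445.3/6372.8 = 1.639044 rad
φ₂ = arcsin(sin φ₁ cos δ + cos φ₁ sin δ cos θ)
   = arcsin(-0.66936·-0.06819 + 0.74294·0.99767·-0.74198) = -30.28564°
λ₂ = λ₁ + atan2(sin θ sin δ cos φ₁, cos δ − sin φ₁ sin φ₂) = 174.89826°

30.286°S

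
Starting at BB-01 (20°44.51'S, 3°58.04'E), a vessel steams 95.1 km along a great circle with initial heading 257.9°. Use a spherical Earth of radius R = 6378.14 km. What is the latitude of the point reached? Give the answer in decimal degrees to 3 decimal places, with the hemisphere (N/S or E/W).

20.919°S

BB-01: φ = -20.74183°, λ = +3.96733°
δ = d/R = 95.1/6378.14 = 0.014910 rad
φ₂ = arcsin(sin φ₁ cos δ + cos φ₁ sin δ cos θ)
   = arcsin(-0.35416·0.99989 + 0.93519·0.01491·-0.20962) = -20.91859°
λ₂ = λ₁ + atan2(sin θ sin δ cos φ₁, cos δ − sin φ₁ sin φ₂) = 3.07307°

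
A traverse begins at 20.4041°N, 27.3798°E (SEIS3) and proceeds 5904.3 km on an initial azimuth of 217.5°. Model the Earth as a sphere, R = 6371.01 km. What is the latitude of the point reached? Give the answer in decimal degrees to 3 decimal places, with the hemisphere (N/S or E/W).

22.661°S

δ = d/R = 5904.3/6371.01 = 0.926745 rad
φ₂ = arcsin(sin φ₁ cos δ + cos φ₁ sin δ cos θ)
   = arcsin(0.34864·0.60044 + 0.93726·0.79967·-0.79335) = -22.66101°
λ₂ = λ₁ + atan2(sin θ sin δ cos φ₁, cos δ − sin φ₁ sin φ₂) = -4.45914°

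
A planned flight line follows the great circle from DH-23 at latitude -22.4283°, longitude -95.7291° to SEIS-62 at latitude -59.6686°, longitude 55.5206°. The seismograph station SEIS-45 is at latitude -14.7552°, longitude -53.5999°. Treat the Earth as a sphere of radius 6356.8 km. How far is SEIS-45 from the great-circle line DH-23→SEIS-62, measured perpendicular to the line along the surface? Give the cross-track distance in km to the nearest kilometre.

δ₁₃ = central angle DH-23→SEIS-45 = 0.707331 rad  (haversine)
θ₁₃ = bearing DH-23→SEIS-45 = 86.630°,  θ₁₂ = bearing DH-23→SEIS-62 = 165.896°
dₓₜ = R·arcsin(sin δ₁₃ · sin(θ₁₃ − θ₁₂)) = 6356.8·arcsin(0.64981·sin(-79.266°)) = -4401.868 km
|dₓₜ| = 4401.868 km

4402 km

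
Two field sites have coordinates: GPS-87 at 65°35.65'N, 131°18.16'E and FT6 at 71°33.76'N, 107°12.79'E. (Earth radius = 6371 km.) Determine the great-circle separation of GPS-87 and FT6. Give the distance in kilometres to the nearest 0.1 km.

GPS-87: φ = +65.59417°, λ = +131.30267°
FT6: φ = +71.56267°, λ = +107.21317°
Δφ = 5.9685°,  Δλ = -24.0895°
a = sin²(Δφ/2) + cos φ₁ cos φ₂ sin²(Δλ/2) = 0.008401
c = 2·arcsin(√a) = 0.183571 rad = 10.5178°
d = R·c = 6371 × 0.183571 = 1169.5 km

1169.5 km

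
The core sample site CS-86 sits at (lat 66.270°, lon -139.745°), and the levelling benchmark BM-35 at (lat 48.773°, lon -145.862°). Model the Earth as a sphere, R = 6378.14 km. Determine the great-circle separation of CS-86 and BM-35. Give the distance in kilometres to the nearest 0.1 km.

1979.5 km

Δφ = -17.4970°,  Δλ = -6.1170°
a = sin²(Δφ/2) + cos φ₁ cos φ₂ sin²(Δλ/2) = 0.023889
c = 2·arcsin(√a) = 0.310363 rad = 17.7825°
d = R·c = 6378.14 × 0.310363 = 1979.5 km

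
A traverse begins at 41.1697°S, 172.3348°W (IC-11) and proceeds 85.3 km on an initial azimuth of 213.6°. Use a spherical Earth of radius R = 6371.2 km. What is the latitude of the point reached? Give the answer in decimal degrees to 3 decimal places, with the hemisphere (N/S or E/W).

δ = d/R = 85.3/6371.2 = 0.013388 rad
φ₂ = arcsin(sin φ₁ cos δ + cos φ₁ sin δ cos θ)
   = arcsin(-0.65829·0.99991 + 0.75276·0.01339·-0.83292) = -41.80724°
λ₂ = λ₁ + atan2(sin θ sin δ cos φ₁, cos δ − sin φ₁ sin φ₂) = -172.90430°

41.807°S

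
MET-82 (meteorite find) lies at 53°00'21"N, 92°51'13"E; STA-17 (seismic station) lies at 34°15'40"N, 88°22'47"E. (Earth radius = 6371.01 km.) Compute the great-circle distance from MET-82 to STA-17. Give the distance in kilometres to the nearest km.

MET-82: φ = +53.00583°, λ = +92.85361°
STA-17: φ = +34.26111°, λ = +88.37972°
Δφ = -18.7447°,  Δλ = -4.4739°
a = sin²(Δφ/2) + cos φ₁ cos φ₂ sin²(Δλ/2) = 0.027278
c = 2·arcsin(√a) = 0.331840 rad = 19.0131°
d = R·c = 6371.01 × 0.331840 = 2114.2 km

2114 km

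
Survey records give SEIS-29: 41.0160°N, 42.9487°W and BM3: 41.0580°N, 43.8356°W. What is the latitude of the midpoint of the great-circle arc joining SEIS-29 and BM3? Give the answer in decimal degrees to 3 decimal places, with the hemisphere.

Bx = cos φ₂ cos Δλ = 0.753955,  By = cos φ₂ sin Δλ = -0.011672
φₘ = atan2(sin φ₁ + sin φ₂, √((cos φ₁ + Bx)² + By²)) = 41.03785°
λₘ = λ₁ + atan2(By, cos φ₁ + Bx) = -43.39201°

41.038°N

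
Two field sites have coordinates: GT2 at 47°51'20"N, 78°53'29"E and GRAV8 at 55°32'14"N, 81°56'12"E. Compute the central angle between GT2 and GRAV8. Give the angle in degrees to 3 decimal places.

7.908°

GT2: φ = +47.85556°, λ = +78.89139°
GRAV8: φ = +55.53722°, λ = +81.93667°
Δφ = 7.6817°,  Δλ = 3.0453°
a = sin²(Δφ/2) + cos φ₁ cos φ₂ sin²(Δλ/2) = 0.004755
c = 2·arcsin(√a) = 0.138024 rad = 7.9082°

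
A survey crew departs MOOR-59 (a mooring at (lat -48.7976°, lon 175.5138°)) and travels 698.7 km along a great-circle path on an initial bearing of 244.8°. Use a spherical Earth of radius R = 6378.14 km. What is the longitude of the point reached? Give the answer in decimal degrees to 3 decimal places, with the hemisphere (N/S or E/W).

166.445°E

δ = d/R = 698.7/6378.14 = 0.109546 rad
φ₂ = arcsin(sin φ₁ cos δ + cos φ₁ sin δ cos θ)
   = arcsin(-0.75239·0.99401 + 0.65872·0.10933·-0.42578) = -51.12712°
λ₂ = λ₁ + atan2(sin θ sin δ cos φ₁, cos δ − sin φ₁ sin φ₂) = 166.44496°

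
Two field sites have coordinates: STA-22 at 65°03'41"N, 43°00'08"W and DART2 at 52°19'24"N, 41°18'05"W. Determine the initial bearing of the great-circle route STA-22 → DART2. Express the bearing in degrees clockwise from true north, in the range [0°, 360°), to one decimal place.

175.3°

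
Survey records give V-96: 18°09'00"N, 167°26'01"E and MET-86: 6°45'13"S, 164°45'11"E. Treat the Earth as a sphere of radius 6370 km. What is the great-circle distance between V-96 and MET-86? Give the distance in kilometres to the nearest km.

2784 km

V-96: φ = +18.15000°, λ = +167.43361°
MET-86: φ = -6.75361°, λ = +164.75306°
Δφ = -24.9036°,  Δλ = -2.6806°
a = sin²(Δφ/2) + cos φ₁ cos φ₂ sin²(Δλ/2) = 0.047008
c = 2·arcsin(√a) = 0.437096 rad = 25.0437°
d = R·c = 6370 × 0.437096 = 2784.3 km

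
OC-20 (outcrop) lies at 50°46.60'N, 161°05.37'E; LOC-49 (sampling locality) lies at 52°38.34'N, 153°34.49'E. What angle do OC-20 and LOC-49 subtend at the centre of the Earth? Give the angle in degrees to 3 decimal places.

OC-20: φ = +50.77667°, λ = +161.08950°
LOC-49: φ = +52.63900°, λ = +153.57483°
Δφ = 1.8623°,  Δλ = -7.5147°
a = sin²(Δφ/2) + cos φ₁ cos φ₂ sin²(Δλ/2) = 0.001912
c = 2·arcsin(√a) = 0.087479 rad = 5.0122°

5.012°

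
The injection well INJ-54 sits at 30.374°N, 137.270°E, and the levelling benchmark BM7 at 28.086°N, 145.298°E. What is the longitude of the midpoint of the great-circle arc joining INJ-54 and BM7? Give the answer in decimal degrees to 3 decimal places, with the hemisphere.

Bx = cos φ₂ cos Δλ = 0.873596,  By = cos φ₂ sin Δλ = 0.123211
φₘ = atan2(sin φ₁ + sin φ₂, √((cos φ₁ + Bx)² + By²)) = 29.29000°
λₘ = λ₁ + atan2(By, cos φ₁ + Bx) = 141.32893°

141.329°E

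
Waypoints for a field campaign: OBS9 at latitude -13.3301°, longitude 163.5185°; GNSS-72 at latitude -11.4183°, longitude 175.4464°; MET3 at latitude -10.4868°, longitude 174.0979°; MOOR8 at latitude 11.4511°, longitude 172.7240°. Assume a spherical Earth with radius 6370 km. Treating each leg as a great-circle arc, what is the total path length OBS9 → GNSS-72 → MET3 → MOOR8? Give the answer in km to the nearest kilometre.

3936 km

OBS9→GNSS-72: c = 0.206037 rad, d = 1312.46 km
GNSS-72→MET3: c = 0.028253 rad, d = 179.97 km
MET3→MOOR8: c = 0.383629 rad, d = 2443.72 km
Total = 1312.46 + 179.97 + 2443.72 = 3936.15 km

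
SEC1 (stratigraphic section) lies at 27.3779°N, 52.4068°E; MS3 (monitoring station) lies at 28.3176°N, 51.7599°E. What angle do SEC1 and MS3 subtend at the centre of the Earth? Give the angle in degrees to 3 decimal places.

1.100°

Δφ = 0.9397°,  Δλ = -0.6469°
a = sin²(Δφ/2) + cos φ₁ cos φ₂ sin²(Δλ/2) = 0.000092
c = 2·arcsin(√a) = 0.019200 rad = 1.1001°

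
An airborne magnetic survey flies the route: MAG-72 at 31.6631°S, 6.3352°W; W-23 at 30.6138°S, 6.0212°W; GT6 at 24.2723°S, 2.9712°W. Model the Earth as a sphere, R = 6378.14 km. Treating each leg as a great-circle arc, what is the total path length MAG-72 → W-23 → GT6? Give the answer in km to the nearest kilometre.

MAG-72→W-23: c = 0.018905 rad, d = 120.58 km
W-23→GT6: c = 0.120323 rad, d = 767.44 km
Total = 120.58 + 767.44 = 888.02 km

888 km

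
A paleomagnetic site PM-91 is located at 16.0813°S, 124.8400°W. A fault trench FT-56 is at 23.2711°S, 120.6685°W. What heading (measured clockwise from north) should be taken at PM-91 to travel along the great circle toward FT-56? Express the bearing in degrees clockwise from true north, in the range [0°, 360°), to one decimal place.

152.0°

Δλ = 4.1715°
y = sin Δλ · cos φ₂ = 0.066824
x = cos φ₁ sin φ₂ − sin φ₁ cos φ₂ cos Δλ = -0.125831
θ = atan2(y, x) = 152.0288° → 152.0288° (mod 360°)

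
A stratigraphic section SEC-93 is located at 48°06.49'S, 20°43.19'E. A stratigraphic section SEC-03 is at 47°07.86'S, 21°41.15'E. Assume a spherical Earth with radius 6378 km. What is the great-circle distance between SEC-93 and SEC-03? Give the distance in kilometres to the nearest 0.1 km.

130.7 km

SEC-93: φ = -48.10817°, λ = +20.71983°
SEC-03: φ = -47.13100°, λ = +21.68583°
Δφ = 0.9772°,  Δλ = 0.9660°
a = sin²(Δφ/2) + cos φ₁ cos φ₂ sin²(Δλ/2) = 0.000105
c = 2·arcsin(√a) = 0.020494 rad = 1.1742°
d = R·c = 6378 × 0.020494 = 130.7 km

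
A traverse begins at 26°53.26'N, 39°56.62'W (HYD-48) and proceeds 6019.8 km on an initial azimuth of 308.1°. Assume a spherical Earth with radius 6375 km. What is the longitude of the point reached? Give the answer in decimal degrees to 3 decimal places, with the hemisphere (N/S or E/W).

104.971°W

HYD-48: φ = +26.88767°, λ = -39.94367°
δ = d/R = 6019.8/6375 = 0.944282 rad
φ₂ = arcsin(sin φ₁ cos δ + cos φ₁ sin δ cos θ)
   = arcsin(0.45224·0.58632 + 0.89189·0.81008·0.61704) = 45.31399°
λ₂ = λ₁ + atan2(sin θ sin δ cos φ₁, cos δ − sin φ₁ sin φ₂) = -104.97119°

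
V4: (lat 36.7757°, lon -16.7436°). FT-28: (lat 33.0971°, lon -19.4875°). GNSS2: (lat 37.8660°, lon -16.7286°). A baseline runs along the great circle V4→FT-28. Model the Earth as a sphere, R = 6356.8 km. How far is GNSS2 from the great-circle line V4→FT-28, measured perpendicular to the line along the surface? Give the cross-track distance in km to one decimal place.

δ₁₃ = central angle V4→GNSS2 = 0.019030 rad  (haversine)
θ₁₃ = bearing V4→GNSS2 = 0.622°,  θ₁₂ = bearing V4→FT-28 = 212.241°
dₓₜ = R·arcsin(sin δ₁₃ · sin(θ₁₃ − θ₁₂)) = 6356.8·arcsin(0.01903·sin(-211.618°)) = 63.418 km
|dₓₜ| = 63.418 km

63.4 km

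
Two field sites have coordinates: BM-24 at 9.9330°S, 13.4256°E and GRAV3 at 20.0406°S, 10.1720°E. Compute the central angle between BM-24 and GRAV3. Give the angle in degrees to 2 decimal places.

Δφ = -10.1076°,  Δλ = -3.2536°
a = sin²(Δφ/2) + cos φ₁ cos φ₂ sin²(Δλ/2) = 0.008506
c = 2·arcsin(√a) = 0.184717 rad = 10.5835°

10.58°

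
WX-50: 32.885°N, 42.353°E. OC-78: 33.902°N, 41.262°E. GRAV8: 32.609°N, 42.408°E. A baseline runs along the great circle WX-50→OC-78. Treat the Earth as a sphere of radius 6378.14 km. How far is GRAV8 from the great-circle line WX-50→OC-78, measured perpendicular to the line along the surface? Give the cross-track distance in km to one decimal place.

δ₁₃ = central angle WX-50→GRAV8 = 0.004884 rad  (haversine)
θ₁₃ = bearing WX-50→GRAV8 = 170.471°,  θ₁₂ = bearing WX-50→OC-78 = 318.449°
dₓₜ = R·arcsin(sin δ₁₃ · sin(θ₁₃ − θ₁₂)) = 6378.14·arcsin(0.00488·sin(-147.979°)) = -16.518 km
|dₓₜ| = 16.518 km

16.5 km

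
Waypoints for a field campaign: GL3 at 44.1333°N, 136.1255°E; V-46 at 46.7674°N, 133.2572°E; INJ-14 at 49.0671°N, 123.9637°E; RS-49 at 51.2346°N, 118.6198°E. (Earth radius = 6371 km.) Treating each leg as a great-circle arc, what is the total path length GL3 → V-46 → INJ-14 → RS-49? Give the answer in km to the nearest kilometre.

GL3→V-46: c = 0.057844 rad, d = 368.52 km
V-46→INJ-14: c = 0.115788 rad, d = 737.68 km
INJ-14→RS-49: c = 0.070704 rad, d = 450.45 km
Total = 368.52 + 737.68 + 450.45 = 1556.66 km

1557 km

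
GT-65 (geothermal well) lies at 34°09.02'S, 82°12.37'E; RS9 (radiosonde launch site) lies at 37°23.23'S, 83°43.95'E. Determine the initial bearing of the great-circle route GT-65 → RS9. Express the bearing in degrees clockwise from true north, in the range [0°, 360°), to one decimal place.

159.5°

GT-65: φ = -34.15033°, λ = +82.20617°
RS9: φ = -37.38717°, λ = +83.73250°
Δλ = 1.5263°
y = sin Δλ · cos φ₂ = 0.021164
x = cos φ₁ sin φ₂ − sin φ₁ cos φ₂ cos Δλ = -0.056622
θ = atan2(y, x) = 159.5053° → 159.5053° (mod 360°)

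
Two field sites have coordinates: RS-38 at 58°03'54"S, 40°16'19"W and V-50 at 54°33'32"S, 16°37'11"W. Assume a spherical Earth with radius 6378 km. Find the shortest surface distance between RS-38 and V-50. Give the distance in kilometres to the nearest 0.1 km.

RS-38: φ = -58.06500°, λ = -40.27194°
V-50: φ = -54.55889°, λ = -16.61972°
Δφ = 3.5061°,  Δλ = 23.6522°
a = sin²(Δφ/2) + cos φ₁ cos φ₂ sin²(Δλ/2) = 0.013819
c = 2·arcsin(√a) = 0.235650 rad = 13.5018°
d = R·c = 6378 × 0.235650 = 1503.0 km

1503.0 km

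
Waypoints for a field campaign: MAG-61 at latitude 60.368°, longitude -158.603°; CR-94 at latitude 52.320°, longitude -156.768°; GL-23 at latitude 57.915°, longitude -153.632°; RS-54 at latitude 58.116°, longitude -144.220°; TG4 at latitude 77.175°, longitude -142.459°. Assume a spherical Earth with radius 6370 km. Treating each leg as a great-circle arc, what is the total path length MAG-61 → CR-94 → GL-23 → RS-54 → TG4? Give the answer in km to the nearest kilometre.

4229 km

MAG-61→CR-94: c = 0.141567 rad, d = 901.78 km
CR-94→GL-23: c = 0.102517 rad, d = 653.04 km
GL-23→RS-54: c = 0.087012 rad, d = 554.27 km
RS-54→TG4: c = 0.332812 rad, d = 2120.01 km
Total = 901.78 + 653.04 + 554.27 + 2120.01 = 4229.10 km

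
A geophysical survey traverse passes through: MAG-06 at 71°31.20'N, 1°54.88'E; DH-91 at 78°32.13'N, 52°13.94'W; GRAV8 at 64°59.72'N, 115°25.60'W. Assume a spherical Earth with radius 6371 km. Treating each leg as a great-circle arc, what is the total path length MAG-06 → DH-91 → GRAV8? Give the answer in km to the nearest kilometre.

MAG-06: φ = +71.52000°, λ = +1.91467°
DH-91: φ = +78.53550°, λ = -52.23233°
GRAV8: φ = +64.99533°, λ = -115.42667°
MAG-06→DH-91: c = 0.259915 rad, d = 1655.92 km
DH-91→GRAV8: c = 0.386911 rad, d = 2465.01 km
Total = 1655.92 + 2465.01 = 4120.92 km

4121 km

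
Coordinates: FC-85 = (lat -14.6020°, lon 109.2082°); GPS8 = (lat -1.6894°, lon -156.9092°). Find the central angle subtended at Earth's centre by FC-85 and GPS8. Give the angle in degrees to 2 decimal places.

Δφ = 12.9126°,  Δλ = 93.8826°
a = sin²(Δφ/2) + cos φ₁ cos φ₂ sin²(Δλ/2) = 0.529032
c = 2·arcsin(√a) = 1.628893 rad = 93.3287°

93.33°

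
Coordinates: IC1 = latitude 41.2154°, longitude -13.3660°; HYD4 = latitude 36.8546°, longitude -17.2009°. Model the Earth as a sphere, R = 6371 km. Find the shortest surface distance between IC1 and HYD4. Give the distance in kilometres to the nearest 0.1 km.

Δφ = -4.3608°,  Δλ = -3.8349°
a = sin²(Δφ/2) + cos φ₁ cos φ₂ sin²(Δλ/2) = 0.002121
c = 2·arcsin(√a) = 0.092149 rad = 5.2798°
d = R·c = 6371 × 0.092149 = 587.1 km

587.1 km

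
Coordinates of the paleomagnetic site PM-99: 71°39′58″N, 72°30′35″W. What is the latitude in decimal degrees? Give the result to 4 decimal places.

71° + 39′/60 + 58″/3600 = 71 + 0.65000 + 0.01611 = 71.6661°

71.6661°N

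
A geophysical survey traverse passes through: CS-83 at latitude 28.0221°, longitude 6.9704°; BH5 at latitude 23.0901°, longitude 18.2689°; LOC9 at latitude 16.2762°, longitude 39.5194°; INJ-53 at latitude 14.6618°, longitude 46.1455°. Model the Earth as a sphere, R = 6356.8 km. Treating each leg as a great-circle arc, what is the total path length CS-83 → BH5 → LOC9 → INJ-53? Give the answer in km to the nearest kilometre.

4328 km

CS-83→BH5: c = 0.197502 rad, d = 1255.48 km
BH5→LOC9: c = 0.368426 rad, d = 2342.01 km
LOC9→INJ-53: c = 0.114956 rad, d = 730.75 km
Total = 1255.48 + 2342.01 + 730.75 = 4328.24 km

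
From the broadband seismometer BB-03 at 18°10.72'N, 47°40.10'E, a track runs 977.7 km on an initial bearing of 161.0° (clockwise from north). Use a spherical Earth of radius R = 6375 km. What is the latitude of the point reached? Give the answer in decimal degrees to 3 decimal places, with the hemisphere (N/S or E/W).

BB-03: φ = +18.17867°, λ = +47.66833°
δ = d/R = 977.7/6375 = 0.153365 rad
φ₂ = arcsin(sin φ₁ cos δ + cos φ₁ sin δ cos θ)
   = arcsin(0.31198·0.98826 + 0.95009·0.15276·-0.94552) = 9.85104°
λ₂ = λ₁ + atan2(sin θ sin δ cos φ₁, cos δ − sin φ₁ sin φ₂) = 50.56182°

9.851°N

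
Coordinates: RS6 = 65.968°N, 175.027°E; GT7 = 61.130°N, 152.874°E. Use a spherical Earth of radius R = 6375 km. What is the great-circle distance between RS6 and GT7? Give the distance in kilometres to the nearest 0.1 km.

Δφ = -4.8380°,  Δλ = -22.1530°
a = sin²(Δφ/2) + cos φ₁ cos φ₂ sin²(Δλ/2) = 0.009039
c = 2·arcsin(√a) = 0.190435 rad = 10.9111°
d = R·c = 6375 × 0.190435 = 1214.0 km

1214.0 km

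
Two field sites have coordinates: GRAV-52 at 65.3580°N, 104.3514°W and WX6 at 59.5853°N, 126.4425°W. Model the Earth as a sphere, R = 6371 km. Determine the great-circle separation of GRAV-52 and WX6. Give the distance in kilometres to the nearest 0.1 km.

1294.4 km

Δφ = -5.7727°,  Δλ = -22.0911°
a = sin²(Δφ/2) + cos φ₁ cos φ₂ sin²(Δλ/2) = 0.010284
c = 2·arcsin(√a) = 0.203166 rad = 11.6406°
d = R·c = 6371 × 0.203166 = 1294.4 km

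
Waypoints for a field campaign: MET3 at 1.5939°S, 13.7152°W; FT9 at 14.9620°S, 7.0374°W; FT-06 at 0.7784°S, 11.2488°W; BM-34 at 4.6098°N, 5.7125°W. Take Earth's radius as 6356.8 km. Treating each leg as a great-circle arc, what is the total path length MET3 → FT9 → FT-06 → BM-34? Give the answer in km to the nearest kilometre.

MET3→FT9: c = 0.260144 rad, d = 1653.68 km
FT9→FT-06: c = 0.257980 rad, d = 1639.93 km
FT-06→BM-34: c = 0.134771 rad, d = 856.71 km
Total = 1653.68 + 1639.93 + 856.71 = 4150.32 km

4150 km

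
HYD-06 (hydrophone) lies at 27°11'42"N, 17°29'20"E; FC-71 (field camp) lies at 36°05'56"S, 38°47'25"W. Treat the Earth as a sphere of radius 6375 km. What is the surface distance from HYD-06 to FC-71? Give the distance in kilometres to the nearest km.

9185 km

HYD-06: φ = +27.19500°, λ = +17.48889°
FC-71: φ = -36.09889°, λ = -38.79028°
Δφ = -63.2939°,  Δλ = -56.2792°
a = sin²(Δφ/2) + cos φ₁ cos φ₂ sin²(Δλ/2) = 0.435147
c = 2·arcsin(√a) = 1.440723 rad = 82.5474°
d = R·c = 6375 × 1.440723 = 9184.6 km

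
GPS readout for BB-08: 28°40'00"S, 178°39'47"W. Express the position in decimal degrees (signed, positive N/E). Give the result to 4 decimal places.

lat: 28.6667° S → -28.6667°
lon: 178.6631° W → -178.6631°

-28.6667°, -178.6631°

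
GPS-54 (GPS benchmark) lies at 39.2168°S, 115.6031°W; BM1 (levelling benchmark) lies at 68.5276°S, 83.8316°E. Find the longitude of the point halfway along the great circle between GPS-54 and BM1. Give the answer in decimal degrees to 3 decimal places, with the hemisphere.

131.433°W

Bx = cos φ₂ cos Δλ = -0.345196,  By = cos φ₂ sin Δλ = -0.121798
φₘ = atan2(sin φ₁ + sin φ₂, √((cos φ₁ + Bx)² + By²)) = -74.05569°
λₘ = λ₁ + atan2(By, cos φ₁ + Bx) = -131.43316°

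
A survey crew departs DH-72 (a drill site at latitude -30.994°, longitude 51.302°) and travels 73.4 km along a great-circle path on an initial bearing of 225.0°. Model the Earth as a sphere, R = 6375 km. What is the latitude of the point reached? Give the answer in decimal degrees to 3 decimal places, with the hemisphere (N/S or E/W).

31.459°S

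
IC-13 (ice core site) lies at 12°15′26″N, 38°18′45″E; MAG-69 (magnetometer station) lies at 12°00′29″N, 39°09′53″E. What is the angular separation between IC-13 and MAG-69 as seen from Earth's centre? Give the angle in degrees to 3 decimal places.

0.870°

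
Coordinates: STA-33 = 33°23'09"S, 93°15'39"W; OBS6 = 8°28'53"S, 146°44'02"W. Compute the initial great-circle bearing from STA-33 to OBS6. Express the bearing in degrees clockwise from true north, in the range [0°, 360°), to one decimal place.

STA-33: φ = -33.38583°, λ = -93.26083°
OBS6: φ = -8.48139°, λ = -146.73389°
Δλ = -53.4731°
y = sin Δλ · cos φ₂ = -0.794789
x = cos φ₁ sin φ₂ − sin φ₁ cos φ₂ cos Δλ = 0.200792
θ = atan2(y, x) = -75.8217° → 284.1783° (mod 360°)

284.2°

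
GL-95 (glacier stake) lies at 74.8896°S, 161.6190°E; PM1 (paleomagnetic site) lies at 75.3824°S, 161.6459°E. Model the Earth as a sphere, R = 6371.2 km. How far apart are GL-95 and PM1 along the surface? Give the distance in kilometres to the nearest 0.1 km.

Δφ = -0.4928°,  Δλ = 0.0269°
a = sin²(Δφ/2) + cos φ₁ cos φ₂ sin²(Δλ/2) = 0.000018
c = 2·arcsin(√a) = 0.008602 rad = 0.4928°
d = R·c = 6371.2 × 0.008602 = 54.8 km

54.8 km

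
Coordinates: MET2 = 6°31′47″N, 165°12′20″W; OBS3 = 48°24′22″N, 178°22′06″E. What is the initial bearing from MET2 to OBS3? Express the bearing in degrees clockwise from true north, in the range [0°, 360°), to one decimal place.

344.4°

MET2: φ = +6.52972°, λ = -165.20556°
OBS3: φ = +48.40611°, λ = +178.36833°
Δλ = -16.4261°
y = sin Δλ · cos φ₂ = -0.187722
x = cos φ₁ sin φ₂ − sin φ₁ cos φ₂ cos Δλ = 0.670607
θ = atan2(y, x) = -15.6384° → 344.3616° (mod 360°)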